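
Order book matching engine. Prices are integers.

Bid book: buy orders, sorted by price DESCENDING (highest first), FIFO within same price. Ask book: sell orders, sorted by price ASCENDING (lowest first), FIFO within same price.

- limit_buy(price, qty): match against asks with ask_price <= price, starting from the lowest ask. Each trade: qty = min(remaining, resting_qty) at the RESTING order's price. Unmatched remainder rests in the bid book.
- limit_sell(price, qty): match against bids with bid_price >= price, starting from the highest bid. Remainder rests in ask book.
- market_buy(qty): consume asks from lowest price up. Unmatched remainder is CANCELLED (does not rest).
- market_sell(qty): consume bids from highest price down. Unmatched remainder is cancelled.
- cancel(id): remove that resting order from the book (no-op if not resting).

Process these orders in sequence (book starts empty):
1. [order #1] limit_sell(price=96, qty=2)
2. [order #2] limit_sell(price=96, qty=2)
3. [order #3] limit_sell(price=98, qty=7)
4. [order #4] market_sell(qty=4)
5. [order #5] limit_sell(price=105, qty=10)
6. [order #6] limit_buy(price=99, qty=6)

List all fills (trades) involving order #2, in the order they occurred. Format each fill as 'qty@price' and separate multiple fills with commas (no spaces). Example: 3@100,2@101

Answer: 2@96

Derivation:
After op 1 [order #1] limit_sell(price=96, qty=2): fills=none; bids=[-] asks=[#1:2@96]
After op 2 [order #2] limit_sell(price=96, qty=2): fills=none; bids=[-] asks=[#1:2@96 #2:2@96]
After op 3 [order #3] limit_sell(price=98, qty=7): fills=none; bids=[-] asks=[#1:2@96 #2:2@96 #3:7@98]
After op 4 [order #4] market_sell(qty=4): fills=none; bids=[-] asks=[#1:2@96 #2:2@96 #3:7@98]
After op 5 [order #5] limit_sell(price=105, qty=10): fills=none; bids=[-] asks=[#1:2@96 #2:2@96 #3:7@98 #5:10@105]
After op 6 [order #6] limit_buy(price=99, qty=6): fills=#6x#1:2@96 #6x#2:2@96 #6x#3:2@98; bids=[-] asks=[#3:5@98 #5:10@105]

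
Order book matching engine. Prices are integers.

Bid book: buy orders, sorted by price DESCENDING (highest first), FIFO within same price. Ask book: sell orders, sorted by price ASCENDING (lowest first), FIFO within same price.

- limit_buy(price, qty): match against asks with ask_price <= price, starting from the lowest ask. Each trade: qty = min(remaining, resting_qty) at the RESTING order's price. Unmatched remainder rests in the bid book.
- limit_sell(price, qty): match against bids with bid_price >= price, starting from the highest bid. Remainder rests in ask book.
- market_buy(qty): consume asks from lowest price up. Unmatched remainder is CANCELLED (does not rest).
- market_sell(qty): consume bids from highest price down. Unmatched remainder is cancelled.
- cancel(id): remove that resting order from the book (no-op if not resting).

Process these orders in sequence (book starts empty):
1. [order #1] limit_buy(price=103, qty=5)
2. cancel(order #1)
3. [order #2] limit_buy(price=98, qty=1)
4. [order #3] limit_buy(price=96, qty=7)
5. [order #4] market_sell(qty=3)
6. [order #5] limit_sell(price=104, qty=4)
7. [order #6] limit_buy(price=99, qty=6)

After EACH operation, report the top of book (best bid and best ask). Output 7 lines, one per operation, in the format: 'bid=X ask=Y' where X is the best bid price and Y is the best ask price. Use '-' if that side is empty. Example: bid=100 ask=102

Answer: bid=103 ask=-
bid=- ask=-
bid=98 ask=-
bid=98 ask=-
bid=96 ask=-
bid=96 ask=104
bid=99 ask=104

Derivation:
After op 1 [order #1] limit_buy(price=103, qty=5): fills=none; bids=[#1:5@103] asks=[-]
After op 2 cancel(order #1): fills=none; bids=[-] asks=[-]
After op 3 [order #2] limit_buy(price=98, qty=1): fills=none; bids=[#2:1@98] asks=[-]
After op 4 [order #3] limit_buy(price=96, qty=7): fills=none; bids=[#2:1@98 #3:7@96] asks=[-]
After op 5 [order #4] market_sell(qty=3): fills=#2x#4:1@98 #3x#4:2@96; bids=[#3:5@96] asks=[-]
After op 6 [order #5] limit_sell(price=104, qty=4): fills=none; bids=[#3:5@96] asks=[#5:4@104]
After op 7 [order #6] limit_buy(price=99, qty=6): fills=none; bids=[#6:6@99 #3:5@96] asks=[#5:4@104]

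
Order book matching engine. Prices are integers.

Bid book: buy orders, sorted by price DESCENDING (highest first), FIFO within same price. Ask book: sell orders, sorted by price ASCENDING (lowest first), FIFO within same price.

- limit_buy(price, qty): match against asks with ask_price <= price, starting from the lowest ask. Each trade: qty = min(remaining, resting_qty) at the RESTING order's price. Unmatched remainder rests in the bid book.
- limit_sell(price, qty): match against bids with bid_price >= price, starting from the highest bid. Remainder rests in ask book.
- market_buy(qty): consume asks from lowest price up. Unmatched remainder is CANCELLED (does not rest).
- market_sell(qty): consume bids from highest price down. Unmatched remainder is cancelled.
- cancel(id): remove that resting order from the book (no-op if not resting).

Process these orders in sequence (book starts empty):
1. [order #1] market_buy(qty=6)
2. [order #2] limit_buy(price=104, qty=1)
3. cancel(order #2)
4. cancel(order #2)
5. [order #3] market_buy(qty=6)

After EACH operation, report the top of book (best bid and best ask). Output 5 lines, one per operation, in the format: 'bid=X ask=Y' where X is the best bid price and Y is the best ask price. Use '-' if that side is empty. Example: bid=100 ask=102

After op 1 [order #1] market_buy(qty=6): fills=none; bids=[-] asks=[-]
After op 2 [order #2] limit_buy(price=104, qty=1): fills=none; bids=[#2:1@104] asks=[-]
After op 3 cancel(order #2): fills=none; bids=[-] asks=[-]
After op 4 cancel(order #2): fills=none; bids=[-] asks=[-]
After op 5 [order #3] market_buy(qty=6): fills=none; bids=[-] asks=[-]

Answer: bid=- ask=-
bid=104 ask=-
bid=- ask=-
bid=- ask=-
bid=- ask=-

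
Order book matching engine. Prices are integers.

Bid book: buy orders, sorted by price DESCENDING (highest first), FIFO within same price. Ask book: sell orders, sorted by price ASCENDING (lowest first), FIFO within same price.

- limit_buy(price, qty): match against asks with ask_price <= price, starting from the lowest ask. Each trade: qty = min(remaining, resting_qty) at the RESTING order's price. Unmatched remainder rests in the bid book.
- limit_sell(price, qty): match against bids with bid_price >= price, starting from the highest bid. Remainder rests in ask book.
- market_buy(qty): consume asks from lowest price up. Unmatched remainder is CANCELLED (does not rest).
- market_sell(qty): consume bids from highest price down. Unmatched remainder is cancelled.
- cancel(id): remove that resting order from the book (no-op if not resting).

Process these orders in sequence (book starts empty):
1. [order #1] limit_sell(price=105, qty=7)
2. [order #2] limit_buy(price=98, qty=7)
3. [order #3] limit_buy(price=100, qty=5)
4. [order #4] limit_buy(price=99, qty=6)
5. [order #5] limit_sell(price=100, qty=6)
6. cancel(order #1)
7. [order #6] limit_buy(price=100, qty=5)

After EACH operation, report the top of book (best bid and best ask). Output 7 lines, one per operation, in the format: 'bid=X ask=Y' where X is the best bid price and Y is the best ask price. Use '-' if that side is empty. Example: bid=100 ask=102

After op 1 [order #1] limit_sell(price=105, qty=7): fills=none; bids=[-] asks=[#1:7@105]
After op 2 [order #2] limit_buy(price=98, qty=7): fills=none; bids=[#2:7@98] asks=[#1:7@105]
After op 3 [order #3] limit_buy(price=100, qty=5): fills=none; bids=[#3:5@100 #2:7@98] asks=[#1:7@105]
After op 4 [order #4] limit_buy(price=99, qty=6): fills=none; bids=[#3:5@100 #4:6@99 #2:7@98] asks=[#1:7@105]
After op 5 [order #5] limit_sell(price=100, qty=6): fills=#3x#5:5@100; bids=[#4:6@99 #2:7@98] asks=[#5:1@100 #1:7@105]
After op 6 cancel(order #1): fills=none; bids=[#4:6@99 #2:7@98] asks=[#5:1@100]
After op 7 [order #6] limit_buy(price=100, qty=5): fills=#6x#5:1@100; bids=[#6:4@100 #4:6@99 #2:7@98] asks=[-]

Answer: bid=- ask=105
bid=98 ask=105
bid=100 ask=105
bid=100 ask=105
bid=99 ask=100
bid=99 ask=100
bid=100 ask=-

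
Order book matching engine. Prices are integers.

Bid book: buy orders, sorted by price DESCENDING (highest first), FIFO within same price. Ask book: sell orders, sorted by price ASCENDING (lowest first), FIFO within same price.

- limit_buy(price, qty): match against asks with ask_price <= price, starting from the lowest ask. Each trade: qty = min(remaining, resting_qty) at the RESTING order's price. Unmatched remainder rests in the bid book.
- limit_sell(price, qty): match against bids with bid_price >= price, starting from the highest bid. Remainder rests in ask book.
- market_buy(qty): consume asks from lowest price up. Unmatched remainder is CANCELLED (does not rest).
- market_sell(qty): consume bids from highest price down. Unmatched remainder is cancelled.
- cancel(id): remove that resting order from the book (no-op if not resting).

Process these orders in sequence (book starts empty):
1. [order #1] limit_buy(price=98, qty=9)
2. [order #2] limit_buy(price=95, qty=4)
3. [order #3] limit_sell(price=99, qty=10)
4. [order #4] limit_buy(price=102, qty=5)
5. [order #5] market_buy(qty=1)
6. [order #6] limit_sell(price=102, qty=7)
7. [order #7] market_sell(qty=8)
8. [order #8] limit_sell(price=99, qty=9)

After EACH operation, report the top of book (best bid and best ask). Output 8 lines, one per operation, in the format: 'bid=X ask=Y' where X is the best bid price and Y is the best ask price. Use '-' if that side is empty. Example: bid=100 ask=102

After op 1 [order #1] limit_buy(price=98, qty=9): fills=none; bids=[#1:9@98] asks=[-]
After op 2 [order #2] limit_buy(price=95, qty=4): fills=none; bids=[#1:9@98 #2:4@95] asks=[-]
After op 3 [order #3] limit_sell(price=99, qty=10): fills=none; bids=[#1:9@98 #2:4@95] asks=[#3:10@99]
After op 4 [order #4] limit_buy(price=102, qty=5): fills=#4x#3:5@99; bids=[#1:9@98 #2:4@95] asks=[#3:5@99]
After op 5 [order #5] market_buy(qty=1): fills=#5x#3:1@99; bids=[#1:9@98 #2:4@95] asks=[#3:4@99]
After op 6 [order #6] limit_sell(price=102, qty=7): fills=none; bids=[#1:9@98 #2:4@95] asks=[#3:4@99 #6:7@102]
After op 7 [order #7] market_sell(qty=8): fills=#1x#7:8@98; bids=[#1:1@98 #2:4@95] asks=[#3:4@99 #6:7@102]
After op 8 [order #8] limit_sell(price=99, qty=9): fills=none; bids=[#1:1@98 #2:4@95] asks=[#3:4@99 #8:9@99 #6:7@102]

Answer: bid=98 ask=-
bid=98 ask=-
bid=98 ask=99
bid=98 ask=99
bid=98 ask=99
bid=98 ask=99
bid=98 ask=99
bid=98 ask=99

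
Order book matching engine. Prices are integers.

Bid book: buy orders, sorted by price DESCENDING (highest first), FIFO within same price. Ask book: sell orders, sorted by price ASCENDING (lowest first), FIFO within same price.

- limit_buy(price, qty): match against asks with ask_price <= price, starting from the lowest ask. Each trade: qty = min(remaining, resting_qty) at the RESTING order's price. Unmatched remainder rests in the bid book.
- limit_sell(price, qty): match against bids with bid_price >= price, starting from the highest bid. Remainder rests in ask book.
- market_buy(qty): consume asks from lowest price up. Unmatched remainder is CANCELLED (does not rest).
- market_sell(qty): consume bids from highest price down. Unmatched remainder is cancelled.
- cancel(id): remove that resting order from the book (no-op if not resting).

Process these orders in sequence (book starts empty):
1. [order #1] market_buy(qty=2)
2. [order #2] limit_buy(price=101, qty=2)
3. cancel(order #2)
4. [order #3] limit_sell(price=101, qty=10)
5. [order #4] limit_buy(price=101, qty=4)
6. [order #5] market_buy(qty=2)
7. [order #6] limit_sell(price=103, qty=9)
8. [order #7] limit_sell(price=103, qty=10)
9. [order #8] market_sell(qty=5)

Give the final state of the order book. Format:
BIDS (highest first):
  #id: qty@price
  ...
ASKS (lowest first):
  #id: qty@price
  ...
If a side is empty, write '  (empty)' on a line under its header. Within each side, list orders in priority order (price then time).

Answer: BIDS (highest first):
  (empty)
ASKS (lowest first):
  #3: 4@101
  #6: 9@103
  #7: 10@103

Derivation:
After op 1 [order #1] market_buy(qty=2): fills=none; bids=[-] asks=[-]
After op 2 [order #2] limit_buy(price=101, qty=2): fills=none; bids=[#2:2@101] asks=[-]
After op 3 cancel(order #2): fills=none; bids=[-] asks=[-]
After op 4 [order #3] limit_sell(price=101, qty=10): fills=none; bids=[-] asks=[#3:10@101]
After op 5 [order #4] limit_buy(price=101, qty=4): fills=#4x#3:4@101; bids=[-] asks=[#3:6@101]
After op 6 [order #5] market_buy(qty=2): fills=#5x#3:2@101; bids=[-] asks=[#3:4@101]
After op 7 [order #6] limit_sell(price=103, qty=9): fills=none; bids=[-] asks=[#3:4@101 #6:9@103]
After op 8 [order #7] limit_sell(price=103, qty=10): fills=none; bids=[-] asks=[#3:4@101 #6:9@103 #7:10@103]
After op 9 [order #8] market_sell(qty=5): fills=none; bids=[-] asks=[#3:4@101 #6:9@103 #7:10@103]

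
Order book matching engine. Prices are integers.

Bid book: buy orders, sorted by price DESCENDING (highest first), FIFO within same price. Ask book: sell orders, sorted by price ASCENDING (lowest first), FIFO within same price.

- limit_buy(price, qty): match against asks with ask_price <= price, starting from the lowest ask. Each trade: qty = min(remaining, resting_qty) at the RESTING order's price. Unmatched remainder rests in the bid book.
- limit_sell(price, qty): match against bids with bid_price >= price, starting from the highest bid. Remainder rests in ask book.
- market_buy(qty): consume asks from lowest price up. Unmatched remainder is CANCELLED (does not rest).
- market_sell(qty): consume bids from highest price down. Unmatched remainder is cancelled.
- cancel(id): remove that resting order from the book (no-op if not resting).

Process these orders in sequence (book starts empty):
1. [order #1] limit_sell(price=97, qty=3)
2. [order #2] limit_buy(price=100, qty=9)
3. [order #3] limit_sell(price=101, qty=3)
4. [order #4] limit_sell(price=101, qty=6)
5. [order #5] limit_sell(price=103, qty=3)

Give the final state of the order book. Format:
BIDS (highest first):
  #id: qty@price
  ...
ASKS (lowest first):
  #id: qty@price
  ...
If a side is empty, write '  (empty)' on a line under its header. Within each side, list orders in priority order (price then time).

Answer: BIDS (highest first):
  #2: 6@100
ASKS (lowest first):
  #3: 3@101
  #4: 6@101
  #5: 3@103

Derivation:
After op 1 [order #1] limit_sell(price=97, qty=3): fills=none; bids=[-] asks=[#1:3@97]
After op 2 [order #2] limit_buy(price=100, qty=9): fills=#2x#1:3@97; bids=[#2:6@100] asks=[-]
After op 3 [order #3] limit_sell(price=101, qty=3): fills=none; bids=[#2:6@100] asks=[#3:3@101]
After op 4 [order #4] limit_sell(price=101, qty=6): fills=none; bids=[#2:6@100] asks=[#3:3@101 #4:6@101]
After op 5 [order #5] limit_sell(price=103, qty=3): fills=none; bids=[#2:6@100] asks=[#3:3@101 #4:6@101 #5:3@103]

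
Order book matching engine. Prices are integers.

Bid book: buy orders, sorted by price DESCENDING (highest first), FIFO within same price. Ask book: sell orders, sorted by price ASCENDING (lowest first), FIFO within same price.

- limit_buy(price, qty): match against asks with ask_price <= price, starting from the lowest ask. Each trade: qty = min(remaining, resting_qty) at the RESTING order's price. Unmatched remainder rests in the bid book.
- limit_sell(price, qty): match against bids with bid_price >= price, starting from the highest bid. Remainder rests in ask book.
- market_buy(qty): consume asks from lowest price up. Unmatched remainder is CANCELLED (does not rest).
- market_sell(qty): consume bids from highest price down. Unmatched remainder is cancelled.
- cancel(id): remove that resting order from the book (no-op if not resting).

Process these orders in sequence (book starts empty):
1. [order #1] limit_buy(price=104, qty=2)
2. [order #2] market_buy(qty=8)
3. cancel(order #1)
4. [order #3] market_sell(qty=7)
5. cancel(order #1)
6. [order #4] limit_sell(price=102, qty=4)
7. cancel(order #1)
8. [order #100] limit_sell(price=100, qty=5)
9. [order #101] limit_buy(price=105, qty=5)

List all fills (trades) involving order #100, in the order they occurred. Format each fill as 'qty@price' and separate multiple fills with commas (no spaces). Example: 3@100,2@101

After op 1 [order #1] limit_buy(price=104, qty=2): fills=none; bids=[#1:2@104] asks=[-]
After op 2 [order #2] market_buy(qty=8): fills=none; bids=[#1:2@104] asks=[-]
After op 3 cancel(order #1): fills=none; bids=[-] asks=[-]
After op 4 [order #3] market_sell(qty=7): fills=none; bids=[-] asks=[-]
After op 5 cancel(order #1): fills=none; bids=[-] asks=[-]
After op 6 [order #4] limit_sell(price=102, qty=4): fills=none; bids=[-] asks=[#4:4@102]
After op 7 cancel(order #1): fills=none; bids=[-] asks=[#4:4@102]
After op 8 [order #100] limit_sell(price=100, qty=5): fills=none; bids=[-] asks=[#100:5@100 #4:4@102]
After op 9 [order #101] limit_buy(price=105, qty=5): fills=#101x#100:5@100; bids=[-] asks=[#4:4@102]

Answer: 5@100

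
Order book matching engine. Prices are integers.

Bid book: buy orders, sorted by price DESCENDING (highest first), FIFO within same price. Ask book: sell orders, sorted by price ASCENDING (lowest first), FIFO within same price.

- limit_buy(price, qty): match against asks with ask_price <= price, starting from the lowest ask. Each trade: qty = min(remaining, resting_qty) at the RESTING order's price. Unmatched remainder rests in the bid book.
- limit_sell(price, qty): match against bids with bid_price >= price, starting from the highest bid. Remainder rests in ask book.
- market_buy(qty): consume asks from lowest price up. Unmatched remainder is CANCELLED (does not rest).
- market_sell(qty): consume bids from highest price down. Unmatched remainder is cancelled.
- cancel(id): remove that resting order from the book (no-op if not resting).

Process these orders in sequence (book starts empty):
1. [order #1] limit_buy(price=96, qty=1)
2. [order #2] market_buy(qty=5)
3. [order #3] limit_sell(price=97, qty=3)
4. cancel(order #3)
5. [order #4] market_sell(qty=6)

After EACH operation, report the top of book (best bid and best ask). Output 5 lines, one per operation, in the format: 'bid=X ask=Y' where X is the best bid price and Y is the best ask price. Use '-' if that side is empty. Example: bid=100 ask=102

Answer: bid=96 ask=-
bid=96 ask=-
bid=96 ask=97
bid=96 ask=-
bid=- ask=-

Derivation:
After op 1 [order #1] limit_buy(price=96, qty=1): fills=none; bids=[#1:1@96] asks=[-]
After op 2 [order #2] market_buy(qty=5): fills=none; bids=[#1:1@96] asks=[-]
After op 3 [order #3] limit_sell(price=97, qty=3): fills=none; bids=[#1:1@96] asks=[#3:3@97]
After op 4 cancel(order #3): fills=none; bids=[#1:1@96] asks=[-]
After op 5 [order #4] market_sell(qty=6): fills=#1x#4:1@96; bids=[-] asks=[-]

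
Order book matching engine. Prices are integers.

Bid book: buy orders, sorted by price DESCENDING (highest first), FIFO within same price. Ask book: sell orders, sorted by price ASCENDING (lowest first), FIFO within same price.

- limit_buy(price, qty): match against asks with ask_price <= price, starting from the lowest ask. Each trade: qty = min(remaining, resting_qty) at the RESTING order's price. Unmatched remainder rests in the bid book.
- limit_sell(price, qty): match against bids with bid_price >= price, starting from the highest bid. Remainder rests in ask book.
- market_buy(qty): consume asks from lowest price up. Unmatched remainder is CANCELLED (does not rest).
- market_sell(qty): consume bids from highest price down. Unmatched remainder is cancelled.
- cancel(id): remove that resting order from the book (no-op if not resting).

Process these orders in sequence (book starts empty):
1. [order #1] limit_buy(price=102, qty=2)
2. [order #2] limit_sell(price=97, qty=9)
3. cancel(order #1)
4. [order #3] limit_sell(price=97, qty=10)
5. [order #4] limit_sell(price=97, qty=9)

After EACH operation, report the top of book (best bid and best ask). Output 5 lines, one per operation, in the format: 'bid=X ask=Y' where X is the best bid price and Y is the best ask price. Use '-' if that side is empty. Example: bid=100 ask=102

Answer: bid=102 ask=-
bid=- ask=97
bid=- ask=97
bid=- ask=97
bid=- ask=97

Derivation:
After op 1 [order #1] limit_buy(price=102, qty=2): fills=none; bids=[#1:2@102] asks=[-]
After op 2 [order #2] limit_sell(price=97, qty=9): fills=#1x#2:2@102; bids=[-] asks=[#2:7@97]
After op 3 cancel(order #1): fills=none; bids=[-] asks=[#2:7@97]
After op 4 [order #3] limit_sell(price=97, qty=10): fills=none; bids=[-] asks=[#2:7@97 #3:10@97]
After op 5 [order #4] limit_sell(price=97, qty=9): fills=none; bids=[-] asks=[#2:7@97 #3:10@97 #4:9@97]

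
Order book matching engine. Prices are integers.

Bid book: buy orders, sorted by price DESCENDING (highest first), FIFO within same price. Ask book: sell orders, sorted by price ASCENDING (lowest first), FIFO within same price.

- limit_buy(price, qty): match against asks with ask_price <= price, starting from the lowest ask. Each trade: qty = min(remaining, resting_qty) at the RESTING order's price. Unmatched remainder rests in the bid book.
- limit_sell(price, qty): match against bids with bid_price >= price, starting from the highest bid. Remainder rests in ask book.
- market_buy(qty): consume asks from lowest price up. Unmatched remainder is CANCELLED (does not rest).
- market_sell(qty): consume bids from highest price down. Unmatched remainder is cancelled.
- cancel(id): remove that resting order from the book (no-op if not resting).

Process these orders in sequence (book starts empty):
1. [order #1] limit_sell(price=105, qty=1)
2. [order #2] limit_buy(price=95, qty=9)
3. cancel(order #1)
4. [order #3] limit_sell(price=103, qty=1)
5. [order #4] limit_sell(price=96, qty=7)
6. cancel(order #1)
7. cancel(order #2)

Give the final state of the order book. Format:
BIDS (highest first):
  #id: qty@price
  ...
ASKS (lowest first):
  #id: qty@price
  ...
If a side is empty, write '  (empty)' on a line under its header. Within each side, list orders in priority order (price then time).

After op 1 [order #1] limit_sell(price=105, qty=1): fills=none; bids=[-] asks=[#1:1@105]
After op 2 [order #2] limit_buy(price=95, qty=9): fills=none; bids=[#2:9@95] asks=[#1:1@105]
After op 3 cancel(order #1): fills=none; bids=[#2:9@95] asks=[-]
After op 4 [order #3] limit_sell(price=103, qty=1): fills=none; bids=[#2:9@95] asks=[#3:1@103]
After op 5 [order #4] limit_sell(price=96, qty=7): fills=none; bids=[#2:9@95] asks=[#4:7@96 #3:1@103]
After op 6 cancel(order #1): fills=none; bids=[#2:9@95] asks=[#4:7@96 #3:1@103]
After op 7 cancel(order #2): fills=none; bids=[-] asks=[#4:7@96 #3:1@103]

Answer: BIDS (highest first):
  (empty)
ASKS (lowest first):
  #4: 7@96
  #3: 1@103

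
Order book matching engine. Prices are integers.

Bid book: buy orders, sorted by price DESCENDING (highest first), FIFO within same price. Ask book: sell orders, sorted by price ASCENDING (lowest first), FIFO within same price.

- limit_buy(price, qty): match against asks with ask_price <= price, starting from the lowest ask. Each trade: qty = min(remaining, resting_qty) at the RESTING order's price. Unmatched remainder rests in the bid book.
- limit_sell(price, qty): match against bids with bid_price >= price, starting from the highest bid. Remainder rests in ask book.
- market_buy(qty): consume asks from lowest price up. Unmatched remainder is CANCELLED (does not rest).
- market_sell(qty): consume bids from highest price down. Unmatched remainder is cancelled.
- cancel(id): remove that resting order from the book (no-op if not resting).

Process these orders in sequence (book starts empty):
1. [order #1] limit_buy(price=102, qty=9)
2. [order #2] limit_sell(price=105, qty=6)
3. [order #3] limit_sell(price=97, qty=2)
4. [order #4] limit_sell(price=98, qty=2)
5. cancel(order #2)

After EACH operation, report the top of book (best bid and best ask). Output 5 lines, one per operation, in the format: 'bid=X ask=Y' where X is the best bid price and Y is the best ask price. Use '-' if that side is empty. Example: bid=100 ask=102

Answer: bid=102 ask=-
bid=102 ask=105
bid=102 ask=105
bid=102 ask=105
bid=102 ask=-

Derivation:
After op 1 [order #1] limit_buy(price=102, qty=9): fills=none; bids=[#1:9@102] asks=[-]
After op 2 [order #2] limit_sell(price=105, qty=6): fills=none; bids=[#1:9@102] asks=[#2:6@105]
After op 3 [order #3] limit_sell(price=97, qty=2): fills=#1x#3:2@102; bids=[#1:7@102] asks=[#2:6@105]
After op 4 [order #4] limit_sell(price=98, qty=2): fills=#1x#4:2@102; bids=[#1:5@102] asks=[#2:6@105]
After op 5 cancel(order #2): fills=none; bids=[#1:5@102] asks=[-]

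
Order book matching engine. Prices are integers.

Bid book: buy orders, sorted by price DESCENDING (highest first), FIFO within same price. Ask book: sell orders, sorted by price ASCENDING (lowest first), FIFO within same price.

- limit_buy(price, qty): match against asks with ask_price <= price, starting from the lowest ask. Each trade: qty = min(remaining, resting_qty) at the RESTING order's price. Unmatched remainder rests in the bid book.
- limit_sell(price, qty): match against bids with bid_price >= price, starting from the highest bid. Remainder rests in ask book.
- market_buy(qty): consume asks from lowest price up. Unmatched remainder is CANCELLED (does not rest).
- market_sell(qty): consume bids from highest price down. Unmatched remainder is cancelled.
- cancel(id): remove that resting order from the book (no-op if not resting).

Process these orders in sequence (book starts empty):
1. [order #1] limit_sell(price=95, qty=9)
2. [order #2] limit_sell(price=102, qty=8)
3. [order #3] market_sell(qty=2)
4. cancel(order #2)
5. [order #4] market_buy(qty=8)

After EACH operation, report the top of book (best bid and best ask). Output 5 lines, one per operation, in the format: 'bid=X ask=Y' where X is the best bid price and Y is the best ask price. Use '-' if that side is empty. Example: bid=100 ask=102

After op 1 [order #1] limit_sell(price=95, qty=9): fills=none; bids=[-] asks=[#1:9@95]
After op 2 [order #2] limit_sell(price=102, qty=8): fills=none; bids=[-] asks=[#1:9@95 #2:8@102]
After op 3 [order #3] market_sell(qty=2): fills=none; bids=[-] asks=[#1:9@95 #2:8@102]
After op 4 cancel(order #2): fills=none; bids=[-] asks=[#1:9@95]
After op 5 [order #4] market_buy(qty=8): fills=#4x#1:8@95; bids=[-] asks=[#1:1@95]

Answer: bid=- ask=95
bid=- ask=95
bid=- ask=95
bid=- ask=95
bid=- ask=95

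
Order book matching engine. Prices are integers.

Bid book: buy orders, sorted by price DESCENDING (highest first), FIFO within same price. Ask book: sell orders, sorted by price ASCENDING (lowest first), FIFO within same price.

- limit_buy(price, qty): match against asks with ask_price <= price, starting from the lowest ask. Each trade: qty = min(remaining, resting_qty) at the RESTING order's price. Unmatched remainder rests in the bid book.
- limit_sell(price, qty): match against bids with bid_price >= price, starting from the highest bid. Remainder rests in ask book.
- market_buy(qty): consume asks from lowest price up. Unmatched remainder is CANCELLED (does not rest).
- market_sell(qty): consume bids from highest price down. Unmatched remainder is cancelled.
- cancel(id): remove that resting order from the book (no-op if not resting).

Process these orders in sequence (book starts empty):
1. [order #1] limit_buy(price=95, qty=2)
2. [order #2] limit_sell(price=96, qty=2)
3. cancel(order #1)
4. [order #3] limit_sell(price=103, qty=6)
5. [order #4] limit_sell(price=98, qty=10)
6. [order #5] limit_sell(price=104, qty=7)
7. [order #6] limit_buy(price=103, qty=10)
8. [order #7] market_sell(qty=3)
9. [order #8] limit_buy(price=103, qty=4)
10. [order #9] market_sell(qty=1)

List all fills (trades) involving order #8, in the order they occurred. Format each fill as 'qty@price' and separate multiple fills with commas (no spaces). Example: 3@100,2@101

After op 1 [order #1] limit_buy(price=95, qty=2): fills=none; bids=[#1:2@95] asks=[-]
After op 2 [order #2] limit_sell(price=96, qty=2): fills=none; bids=[#1:2@95] asks=[#2:2@96]
After op 3 cancel(order #1): fills=none; bids=[-] asks=[#2:2@96]
After op 4 [order #3] limit_sell(price=103, qty=6): fills=none; bids=[-] asks=[#2:2@96 #3:6@103]
After op 5 [order #4] limit_sell(price=98, qty=10): fills=none; bids=[-] asks=[#2:2@96 #4:10@98 #3:6@103]
After op 6 [order #5] limit_sell(price=104, qty=7): fills=none; bids=[-] asks=[#2:2@96 #4:10@98 #3:6@103 #5:7@104]
After op 7 [order #6] limit_buy(price=103, qty=10): fills=#6x#2:2@96 #6x#4:8@98; bids=[-] asks=[#4:2@98 #3:6@103 #5:7@104]
After op 8 [order #7] market_sell(qty=3): fills=none; bids=[-] asks=[#4:2@98 #3:6@103 #5:7@104]
After op 9 [order #8] limit_buy(price=103, qty=4): fills=#8x#4:2@98 #8x#3:2@103; bids=[-] asks=[#3:4@103 #5:7@104]
After op 10 [order #9] market_sell(qty=1): fills=none; bids=[-] asks=[#3:4@103 #5:7@104]

Answer: 2@98,2@103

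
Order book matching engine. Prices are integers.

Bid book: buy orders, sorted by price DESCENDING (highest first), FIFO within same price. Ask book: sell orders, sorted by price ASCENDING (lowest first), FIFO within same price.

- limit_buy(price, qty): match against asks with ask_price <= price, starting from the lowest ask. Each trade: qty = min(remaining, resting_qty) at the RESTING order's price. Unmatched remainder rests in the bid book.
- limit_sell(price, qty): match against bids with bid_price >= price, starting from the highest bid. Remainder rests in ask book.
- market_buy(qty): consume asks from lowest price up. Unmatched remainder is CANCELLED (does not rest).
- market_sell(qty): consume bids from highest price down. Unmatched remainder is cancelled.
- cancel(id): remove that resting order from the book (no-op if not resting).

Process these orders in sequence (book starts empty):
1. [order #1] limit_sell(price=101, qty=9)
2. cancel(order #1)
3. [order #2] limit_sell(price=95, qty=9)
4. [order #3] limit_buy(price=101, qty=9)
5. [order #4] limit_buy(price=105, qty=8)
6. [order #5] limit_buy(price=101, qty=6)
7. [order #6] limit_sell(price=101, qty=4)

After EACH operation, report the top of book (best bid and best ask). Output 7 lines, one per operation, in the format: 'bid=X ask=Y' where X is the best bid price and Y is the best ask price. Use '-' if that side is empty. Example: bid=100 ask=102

Answer: bid=- ask=101
bid=- ask=-
bid=- ask=95
bid=- ask=-
bid=105 ask=-
bid=105 ask=-
bid=105 ask=-

Derivation:
After op 1 [order #1] limit_sell(price=101, qty=9): fills=none; bids=[-] asks=[#1:9@101]
After op 2 cancel(order #1): fills=none; bids=[-] asks=[-]
After op 3 [order #2] limit_sell(price=95, qty=9): fills=none; bids=[-] asks=[#2:9@95]
After op 4 [order #3] limit_buy(price=101, qty=9): fills=#3x#2:9@95; bids=[-] asks=[-]
After op 5 [order #4] limit_buy(price=105, qty=8): fills=none; bids=[#4:8@105] asks=[-]
After op 6 [order #5] limit_buy(price=101, qty=6): fills=none; bids=[#4:8@105 #5:6@101] asks=[-]
After op 7 [order #6] limit_sell(price=101, qty=4): fills=#4x#6:4@105; bids=[#4:4@105 #5:6@101] asks=[-]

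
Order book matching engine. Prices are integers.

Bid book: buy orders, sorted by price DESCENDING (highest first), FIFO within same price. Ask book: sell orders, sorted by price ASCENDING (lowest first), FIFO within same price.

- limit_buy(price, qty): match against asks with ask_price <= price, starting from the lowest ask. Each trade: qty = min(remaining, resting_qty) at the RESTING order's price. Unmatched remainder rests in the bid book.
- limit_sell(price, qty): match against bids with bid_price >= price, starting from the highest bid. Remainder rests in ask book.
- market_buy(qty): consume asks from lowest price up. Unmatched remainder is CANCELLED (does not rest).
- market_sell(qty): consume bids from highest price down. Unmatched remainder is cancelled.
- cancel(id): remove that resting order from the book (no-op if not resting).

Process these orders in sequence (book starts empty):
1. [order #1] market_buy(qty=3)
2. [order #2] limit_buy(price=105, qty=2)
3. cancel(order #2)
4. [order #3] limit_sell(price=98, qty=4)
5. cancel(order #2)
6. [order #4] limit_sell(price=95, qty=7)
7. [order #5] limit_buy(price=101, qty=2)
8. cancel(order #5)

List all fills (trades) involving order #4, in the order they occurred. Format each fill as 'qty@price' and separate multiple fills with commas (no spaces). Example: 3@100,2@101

After op 1 [order #1] market_buy(qty=3): fills=none; bids=[-] asks=[-]
After op 2 [order #2] limit_buy(price=105, qty=2): fills=none; bids=[#2:2@105] asks=[-]
After op 3 cancel(order #2): fills=none; bids=[-] asks=[-]
After op 4 [order #3] limit_sell(price=98, qty=4): fills=none; bids=[-] asks=[#3:4@98]
After op 5 cancel(order #2): fills=none; bids=[-] asks=[#3:4@98]
After op 6 [order #4] limit_sell(price=95, qty=7): fills=none; bids=[-] asks=[#4:7@95 #3:4@98]
After op 7 [order #5] limit_buy(price=101, qty=2): fills=#5x#4:2@95; bids=[-] asks=[#4:5@95 #3:4@98]
After op 8 cancel(order #5): fills=none; bids=[-] asks=[#4:5@95 #3:4@98]

Answer: 2@95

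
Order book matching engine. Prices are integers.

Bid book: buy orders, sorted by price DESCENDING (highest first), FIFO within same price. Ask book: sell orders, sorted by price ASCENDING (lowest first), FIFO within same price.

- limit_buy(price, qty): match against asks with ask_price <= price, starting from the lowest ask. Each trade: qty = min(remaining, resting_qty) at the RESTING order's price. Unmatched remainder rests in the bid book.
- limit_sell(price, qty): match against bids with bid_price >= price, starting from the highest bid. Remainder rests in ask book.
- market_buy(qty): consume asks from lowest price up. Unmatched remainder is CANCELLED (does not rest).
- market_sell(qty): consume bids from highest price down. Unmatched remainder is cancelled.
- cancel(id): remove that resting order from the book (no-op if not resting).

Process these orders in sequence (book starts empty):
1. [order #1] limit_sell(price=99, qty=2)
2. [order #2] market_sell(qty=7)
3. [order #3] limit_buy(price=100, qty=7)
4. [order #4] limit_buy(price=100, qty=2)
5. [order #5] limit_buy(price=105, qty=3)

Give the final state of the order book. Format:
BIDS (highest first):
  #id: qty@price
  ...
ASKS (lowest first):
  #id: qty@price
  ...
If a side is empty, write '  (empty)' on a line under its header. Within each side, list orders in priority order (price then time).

After op 1 [order #1] limit_sell(price=99, qty=2): fills=none; bids=[-] asks=[#1:2@99]
After op 2 [order #2] market_sell(qty=7): fills=none; bids=[-] asks=[#1:2@99]
After op 3 [order #3] limit_buy(price=100, qty=7): fills=#3x#1:2@99; bids=[#3:5@100] asks=[-]
After op 4 [order #4] limit_buy(price=100, qty=2): fills=none; bids=[#3:5@100 #4:2@100] asks=[-]
After op 5 [order #5] limit_buy(price=105, qty=3): fills=none; bids=[#5:3@105 #3:5@100 #4:2@100] asks=[-]

Answer: BIDS (highest first):
  #5: 3@105
  #3: 5@100
  #4: 2@100
ASKS (lowest first):
  (empty)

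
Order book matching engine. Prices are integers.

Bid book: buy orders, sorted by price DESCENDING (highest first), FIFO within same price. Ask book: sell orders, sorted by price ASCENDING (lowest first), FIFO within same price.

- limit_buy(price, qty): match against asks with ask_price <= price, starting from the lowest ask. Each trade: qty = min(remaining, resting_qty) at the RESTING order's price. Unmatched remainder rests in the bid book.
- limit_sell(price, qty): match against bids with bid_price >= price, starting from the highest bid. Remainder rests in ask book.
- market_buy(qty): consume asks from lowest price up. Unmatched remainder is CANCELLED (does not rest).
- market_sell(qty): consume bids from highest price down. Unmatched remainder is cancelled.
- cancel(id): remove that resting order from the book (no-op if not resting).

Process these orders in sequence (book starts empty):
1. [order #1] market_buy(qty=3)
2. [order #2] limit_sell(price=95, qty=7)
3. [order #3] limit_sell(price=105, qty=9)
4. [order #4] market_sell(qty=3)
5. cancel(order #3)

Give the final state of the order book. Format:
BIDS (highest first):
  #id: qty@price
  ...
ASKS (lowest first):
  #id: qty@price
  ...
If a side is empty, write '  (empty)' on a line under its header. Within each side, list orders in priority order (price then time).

After op 1 [order #1] market_buy(qty=3): fills=none; bids=[-] asks=[-]
After op 2 [order #2] limit_sell(price=95, qty=7): fills=none; bids=[-] asks=[#2:7@95]
After op 3 [order #3] limit_sell(price=105, qty=9): fills=none; bids=[-] asks=[#2:7@95 #3:9@105]
After op 4 [order #4] market_sell(qty=3): fills=none; bids=[-] asks=[#2:7@95 #3:9@105]
After op 5 cancel(order #3): fills=none; bids=[-] asks=[#2:7@95]

Answer: BIDS (highest first):
  (empty)
ASKS (lowest first):
  #2: 7@95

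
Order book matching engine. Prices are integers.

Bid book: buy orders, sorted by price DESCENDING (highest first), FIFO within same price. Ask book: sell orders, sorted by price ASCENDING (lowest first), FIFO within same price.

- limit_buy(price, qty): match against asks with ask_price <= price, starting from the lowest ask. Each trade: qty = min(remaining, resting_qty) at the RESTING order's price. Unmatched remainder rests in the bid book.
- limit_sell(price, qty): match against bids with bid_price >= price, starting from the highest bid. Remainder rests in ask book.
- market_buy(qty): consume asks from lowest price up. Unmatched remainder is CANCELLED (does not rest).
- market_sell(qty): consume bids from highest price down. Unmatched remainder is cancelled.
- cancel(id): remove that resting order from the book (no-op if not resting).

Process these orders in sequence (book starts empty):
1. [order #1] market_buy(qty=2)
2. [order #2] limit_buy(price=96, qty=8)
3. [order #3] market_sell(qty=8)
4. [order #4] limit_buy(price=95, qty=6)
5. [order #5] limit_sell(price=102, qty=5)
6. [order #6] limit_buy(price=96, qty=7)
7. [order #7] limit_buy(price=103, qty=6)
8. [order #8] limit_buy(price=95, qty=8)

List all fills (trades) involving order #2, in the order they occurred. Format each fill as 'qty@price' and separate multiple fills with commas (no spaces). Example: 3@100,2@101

Answer: 8@96

Derivation:
After op 1 [order #1] market_buy(qty=2): fills=none; bids=[-] asks=[-]
After op 2 [order #2] limit_buy(price=96, qty=8): fills=none; bids=[#2:8@96] asks=[-]
After op 3 [order #3] market_sell(qty=8): fills=#2x#3:8@96; bids=[-] asks=[-]
After op 4 [order #4] limit_buy(price=95, qty=6): fills=none; bids=[#4:6@95] asks=[-]
After op 5 [order #5] limit_sell(price=102, qty=5): fills=none; bids=[#4:6@95] asks=[#5:5@102]
After op 6 [order #6] limit_buy(price=96, qty=7): fills=none; bids=[#6:7@96 #4:6@95] asks=[#5:5@102]
After op 7 [order #7] limit_buy(price=103, qty=6): fills=#7x#5:5@102; bids=[#7:1@103 #6:7@96 #4:6@95] asks=[-]
After op 8 [order #8] limit_buy(price=95, qty=8): fills=none; bids=[#7:1@103 #6:7@96 #4:6@95 #8:8@95] asks=[-]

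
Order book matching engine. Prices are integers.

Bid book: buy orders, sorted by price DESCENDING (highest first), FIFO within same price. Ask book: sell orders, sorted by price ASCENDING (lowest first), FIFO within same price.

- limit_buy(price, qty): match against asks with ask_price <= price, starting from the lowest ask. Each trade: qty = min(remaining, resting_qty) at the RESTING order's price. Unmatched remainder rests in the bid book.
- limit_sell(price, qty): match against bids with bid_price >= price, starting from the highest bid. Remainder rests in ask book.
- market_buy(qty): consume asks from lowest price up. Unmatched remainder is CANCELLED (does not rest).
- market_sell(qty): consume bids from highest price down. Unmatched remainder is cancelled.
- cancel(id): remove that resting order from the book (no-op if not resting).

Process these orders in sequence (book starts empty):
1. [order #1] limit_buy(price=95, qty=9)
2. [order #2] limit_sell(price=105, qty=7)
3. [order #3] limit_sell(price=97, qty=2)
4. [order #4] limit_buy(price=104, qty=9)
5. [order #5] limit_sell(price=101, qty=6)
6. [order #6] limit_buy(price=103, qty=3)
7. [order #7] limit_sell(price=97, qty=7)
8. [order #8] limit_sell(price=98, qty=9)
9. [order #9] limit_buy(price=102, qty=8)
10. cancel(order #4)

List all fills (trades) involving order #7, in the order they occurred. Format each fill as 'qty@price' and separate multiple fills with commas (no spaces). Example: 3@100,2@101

After op 1 [order #1] limit_buy(price=95, qty=9): fills=none; bids=[#1:9@95] asks=[-]
After op 2 [order #2] limit_sell(price=105, qty=7): fills=none; bids=[#1:9@95] asks=[#2:7@105]
After op 3 [order #3] limit_sell(price=97, qty=2): fills=none; bids=[#1:9@95] asks=[#3:2@97 #2:7@105]
After op 4 [order #4] limit_buy(price=104, qty=9): fills=#4x#3:2@97; bids=[#4:7@104 #1:9@95] asks=[#2:7@105]
After op 5 [order #5] limit_sell(price=101, qty=6): fills=#4x#5:6@104; bids=[#4:1@104 #1:9@95] asks=[#2:7@105]
After op 6 [order #6] limit_buy(price=103, qty=3): fills=none; bids=[#4:1@104 #6:3@103 #1:9@95] asks=[#2:7@105]
After op 7 [order #7] limit_sell(price=97, qty=7): fills=#4x#7:1@104 #6x#7:3@103; bids=[#1:9@95] asks=[#7:3@97 #2:7@105]
After op 8 [order #8] limit_sell(price=98, qty=9): fills=none; bids=[#1:9@95] asks=[#7:3@97 #8:9@98 #2:7@105]
After op 9 [order #9] limit_buy(price=102, qty=8): fills=#9x#7:3@97 #9x#8:5@98; bids=[#1:9@95] asks=[#8:4@98 #2:7@105]
After op 10 cancel(order #4): fills=none; bids=[#1:9@95] asks=[#8:4@98 #2:7@105]

Answer: 1@104,3@103,3@97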